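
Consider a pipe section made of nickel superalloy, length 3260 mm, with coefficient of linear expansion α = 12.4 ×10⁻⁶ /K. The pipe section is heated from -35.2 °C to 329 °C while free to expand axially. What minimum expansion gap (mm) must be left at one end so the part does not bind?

14.7 mm

ΔT = 329 − (-35.2) = 364.2 K.
ΔL = α·L₀·ΔT = 12.4×10⁻⁶ × 3260 mm × 364.2 K = 14.7 mm.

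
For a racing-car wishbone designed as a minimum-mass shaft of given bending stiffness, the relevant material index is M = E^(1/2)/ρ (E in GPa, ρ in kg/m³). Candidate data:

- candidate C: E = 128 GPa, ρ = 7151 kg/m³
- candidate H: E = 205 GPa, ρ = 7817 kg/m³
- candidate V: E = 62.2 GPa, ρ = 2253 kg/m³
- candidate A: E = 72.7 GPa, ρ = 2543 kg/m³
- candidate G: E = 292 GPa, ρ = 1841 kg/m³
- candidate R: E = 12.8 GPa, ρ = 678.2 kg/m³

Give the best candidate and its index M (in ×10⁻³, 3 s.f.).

candidate G, M = 9.28×10⁻³

Computing M directly (units already consistent):
  candidate G: M = 9.28×10⁻³
  candidate R: M = 5.28×10⁻³
  candidate V: M = 3.50×10⁻³
  candidate A: M = 3.35×10⁻³
  candidate H: M = 1.83×10⁻³
  candidate C: M = 1.58×10⁻³
Candidate G has the largest M.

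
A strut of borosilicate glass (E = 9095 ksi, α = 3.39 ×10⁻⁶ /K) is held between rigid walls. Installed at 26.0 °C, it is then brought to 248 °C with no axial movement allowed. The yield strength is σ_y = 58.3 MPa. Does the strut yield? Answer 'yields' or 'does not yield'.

E = 9095 ksi = 62.71 GPa.
ΔT = 222.0 K. Constrained thermal stress σ = E·α·ΔT = 62.71×10³ MPa × 3.39×10⁻⁶ × 222.0 = 47.2 MPa (compressive).
Compare to σ_y = 58.3 MPa: σ < σ_y, so it does not yield.

does not yield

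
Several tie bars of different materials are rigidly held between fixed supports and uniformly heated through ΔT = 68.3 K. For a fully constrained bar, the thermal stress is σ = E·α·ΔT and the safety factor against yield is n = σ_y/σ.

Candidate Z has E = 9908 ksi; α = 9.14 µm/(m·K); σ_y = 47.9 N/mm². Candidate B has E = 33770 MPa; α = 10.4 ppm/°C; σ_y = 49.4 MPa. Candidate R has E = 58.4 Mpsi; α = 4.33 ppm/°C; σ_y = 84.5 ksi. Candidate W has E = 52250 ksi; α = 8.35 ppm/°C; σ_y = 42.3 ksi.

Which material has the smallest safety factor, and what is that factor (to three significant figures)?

candidate Z, n = 1.12

Per material, after unit conversion:
  candidate Z: E = 68.31, α = 9.14, σ_y = 47.90 → σ = 42.6 MPa, n = 1.12
  candidate B: E = 33.77, α = 10.4, σ_y = 49.40 → σ = 24.0 MPa, n = 2.06
  candidate R: E = 402.7, α = 4.33, σ_y = 582.6 → σ = 119 MPa, n = 4.89
  candidate W: E = 360.3, α = 8.35, σ_y = 291.6 → σ = 205 MPa, n = 1.42
The minimum is candidate Z at n = 1.12.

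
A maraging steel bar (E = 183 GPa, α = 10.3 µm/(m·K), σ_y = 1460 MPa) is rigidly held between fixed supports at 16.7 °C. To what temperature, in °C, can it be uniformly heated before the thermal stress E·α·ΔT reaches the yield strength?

791 °C

E·α·ΔT = 1460 MPa ⇒ ΔT = 1460 / (183.0×10³ × 10.3×10⁻⁶) = 774.6 K.
T = 16.7 + 774.6 = 791.3 °C.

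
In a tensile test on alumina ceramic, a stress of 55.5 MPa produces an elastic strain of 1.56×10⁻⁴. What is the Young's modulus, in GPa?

E = σ/ε = 55.5 MPa / 1.56×10⁻⁴ = 355800 MPa = 356 GPa.

356 GPa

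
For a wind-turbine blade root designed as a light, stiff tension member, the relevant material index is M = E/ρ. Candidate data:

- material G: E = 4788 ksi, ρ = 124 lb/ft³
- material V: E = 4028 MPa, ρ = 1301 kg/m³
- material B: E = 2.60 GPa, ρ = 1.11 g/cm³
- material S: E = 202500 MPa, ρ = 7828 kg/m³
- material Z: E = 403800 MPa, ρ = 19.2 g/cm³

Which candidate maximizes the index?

material S

Normalizing units and computing the index:
  material G: E = 33.01 GPa, ρ = 1986 kg/m³
  material V: E = 4.028 GPa, ρ = 1301 kg/m³
  material B: E = 2.600 GPa, ρ = 1110 kg/m³
  material S: E = 202.5 GPa, ρ = 7828 kg/m³
  material Z: E = 403.8 GPa, ρ = 19200 kg/m³
  material S: M = 25.9 MN·m/kg
  material Z: M = 21.0 MN·m/kg
  material G: M = 16.6 MN·m/kg
  material V: M = 3.10 MN·m/kg
  material B: M = 2.34 MN·m/kg
Material S ranks first.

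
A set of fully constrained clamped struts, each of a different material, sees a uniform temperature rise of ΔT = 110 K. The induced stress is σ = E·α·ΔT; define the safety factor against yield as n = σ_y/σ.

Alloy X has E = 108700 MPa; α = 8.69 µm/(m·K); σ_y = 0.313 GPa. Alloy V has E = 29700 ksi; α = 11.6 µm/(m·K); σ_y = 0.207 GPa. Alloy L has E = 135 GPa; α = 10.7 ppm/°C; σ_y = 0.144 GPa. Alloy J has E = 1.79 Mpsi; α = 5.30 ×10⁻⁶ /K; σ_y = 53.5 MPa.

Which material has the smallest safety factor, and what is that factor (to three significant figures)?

With everything in SI (GPa, ×10⁻⁶/K, MPa):
  alloy X: E = 108.7, α = 8.69, σ_y = 313.0 → σ = 104 MPa, n = 3.01
  alloy V: E = 204.8, α = 11.6, σ_y = 207.0 → σ = 261 MPa, n = 0.792
  alloy L: E = 135.0, α = 10.7, σ_y = 144.0 → σ = 159 MPa, n = 0.906
  alloy J: E = 12.34, α = 5.30, σ_y = 53.50 → σ = 7.20 MPa, n = 7.44
Alloy V has the lowest safety factor, n = 0.792.

alloy V, n = 0.792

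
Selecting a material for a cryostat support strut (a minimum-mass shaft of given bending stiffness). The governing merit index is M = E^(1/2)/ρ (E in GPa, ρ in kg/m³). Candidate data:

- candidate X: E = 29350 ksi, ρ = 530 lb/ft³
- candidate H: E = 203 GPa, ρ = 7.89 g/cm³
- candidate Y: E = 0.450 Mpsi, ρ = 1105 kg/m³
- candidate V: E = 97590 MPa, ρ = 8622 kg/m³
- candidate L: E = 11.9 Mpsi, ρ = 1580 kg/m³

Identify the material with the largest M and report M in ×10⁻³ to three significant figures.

candidate L, M = 5.73×10⁻³

Normalizing units and computing the index:
  candidate X: E = 202.4 GPa, ρ = 8490 kg/m³
  candidate H: E = 203.0 GPa, ρ = 7890 kg/m³
  candidate Y: E = 3.103 GPa, ρ = 1105 kg/m³
  candidate V: E = 97.59 GPa, ρ = 8622 kg/m³
  candidate L: E = 82.05 GPa, ρ = 1580 kg/m³
  candidate L: M = 5.73×10⁻³
  candidate H: M = 1.81×10⁻³
  candidate X: M = 1.68×10⁻³
  candidate Y: M = 1.59×10⁻³
  candidate V: M = 1.15×10⁻³
Candidate L has the largest M.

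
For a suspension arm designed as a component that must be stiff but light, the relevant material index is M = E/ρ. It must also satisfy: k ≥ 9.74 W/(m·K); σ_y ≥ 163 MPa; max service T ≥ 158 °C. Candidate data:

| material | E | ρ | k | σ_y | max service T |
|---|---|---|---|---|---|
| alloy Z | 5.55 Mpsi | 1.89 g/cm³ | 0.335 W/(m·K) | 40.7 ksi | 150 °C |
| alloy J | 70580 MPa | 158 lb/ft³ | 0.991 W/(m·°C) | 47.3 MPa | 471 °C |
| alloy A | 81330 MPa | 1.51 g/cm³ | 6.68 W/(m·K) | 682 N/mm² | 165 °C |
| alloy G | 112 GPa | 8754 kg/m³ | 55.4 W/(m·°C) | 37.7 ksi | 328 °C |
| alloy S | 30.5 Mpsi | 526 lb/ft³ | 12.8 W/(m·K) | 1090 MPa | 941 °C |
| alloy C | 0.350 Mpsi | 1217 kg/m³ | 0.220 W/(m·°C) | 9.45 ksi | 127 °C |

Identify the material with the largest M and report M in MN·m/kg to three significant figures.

Screen on constraints: k ≥ 9.74 W/(m·K); σ_y ≥ 163 MPa; max service T ≥ 158 °C. Survivors: alloy G, alloy S.
After converting to SI:
  alloy G: E = 112.0 GPa, ρ = 8754 kg/m³
  alloy S: E = 210.3 GPa, ρ = 8426 kg/m³
  alloy S: M = 25.0 MN·m/kg
  alloy G: M = 12.8 MN·m/kg
The maximum is for alloy S.

alloy S, M = 25.0 MN·m/kg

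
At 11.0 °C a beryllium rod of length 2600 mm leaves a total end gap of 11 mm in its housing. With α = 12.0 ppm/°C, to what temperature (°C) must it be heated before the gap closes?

364 °C

α·L₀·ΔT = 11.0 mm ⇒ ΔT = 11.0 / (12.0×10⁻⁶ × 2600.0) = 352.6 K.
T = 11.0 + 352.6 = 363.6 °C.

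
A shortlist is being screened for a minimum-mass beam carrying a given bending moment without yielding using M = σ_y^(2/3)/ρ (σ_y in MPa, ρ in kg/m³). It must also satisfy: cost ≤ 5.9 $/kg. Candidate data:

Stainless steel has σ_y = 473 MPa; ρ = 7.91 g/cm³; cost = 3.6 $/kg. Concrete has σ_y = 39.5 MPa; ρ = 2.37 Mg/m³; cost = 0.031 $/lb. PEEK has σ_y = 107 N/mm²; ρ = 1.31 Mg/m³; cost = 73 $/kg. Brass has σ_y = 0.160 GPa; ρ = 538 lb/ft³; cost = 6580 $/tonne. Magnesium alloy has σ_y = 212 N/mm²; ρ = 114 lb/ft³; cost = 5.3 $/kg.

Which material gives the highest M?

magnesium alloy

Screen on constraints: cost ≤ 5.9 $/kg. Survivors: stainless steel, concrete, magnesium alloy.
Convert each candidate to consistent units, then evaluate M:
  stainless steel: σ_y = 473.0 MPa, ρ = 7910 kg/m³
  concrete: σ_y = 39.50 MPa, ρ = 2370 kg/m³
  magnesium alloy: σ_y = 212.0 MPa, ρ = 1826 kg/m³
  magnesium alloy: M = 19.5×10⁻³
  stainless steel: M = 7.67×10⁻³
  concrete: M = 4.89×10⁻³
Magnesium alloy has the largest M.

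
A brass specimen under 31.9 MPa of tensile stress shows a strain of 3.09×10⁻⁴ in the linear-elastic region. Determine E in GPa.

E = σ/ε = 31.9 MPa / 3.09×10⁻⁴ = 103200 MPa = 103 GPa.

103 GPa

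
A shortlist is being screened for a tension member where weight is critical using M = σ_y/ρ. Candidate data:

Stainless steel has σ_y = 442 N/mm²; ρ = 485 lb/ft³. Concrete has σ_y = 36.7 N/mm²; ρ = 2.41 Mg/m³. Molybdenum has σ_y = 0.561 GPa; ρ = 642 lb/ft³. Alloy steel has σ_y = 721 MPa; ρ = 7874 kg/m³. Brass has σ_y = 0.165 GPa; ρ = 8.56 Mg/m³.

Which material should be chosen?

alloy steel

Normalizing units and computing the index:
  stainless steel: σ_y = 442.0 MPa, ρ = 7769 kg/m³
  concrete: σ_y = 36.70 MPa, ρ = 2410 kg/m³
  molybdenum: σ_y = 561.0 MPa, ρ = 10280 kg/m³
  alloy steel: σ_y = 721.0 MPa, ρ = 7874 kg/m³
  brass: σ_y = 165.0 MPa, ρ = 8560 kg/m³
  alloy steel: M = 91.6 kN·m/kg
  stainless steel: M = 56.9 kN·m/kg
  molybdenum: M = 54.6 kN·m/kg
  brass: M = 19.3 kN·m/kg
  concrete: M = 15.2 kN·m/kg
Alloy steel ranks first.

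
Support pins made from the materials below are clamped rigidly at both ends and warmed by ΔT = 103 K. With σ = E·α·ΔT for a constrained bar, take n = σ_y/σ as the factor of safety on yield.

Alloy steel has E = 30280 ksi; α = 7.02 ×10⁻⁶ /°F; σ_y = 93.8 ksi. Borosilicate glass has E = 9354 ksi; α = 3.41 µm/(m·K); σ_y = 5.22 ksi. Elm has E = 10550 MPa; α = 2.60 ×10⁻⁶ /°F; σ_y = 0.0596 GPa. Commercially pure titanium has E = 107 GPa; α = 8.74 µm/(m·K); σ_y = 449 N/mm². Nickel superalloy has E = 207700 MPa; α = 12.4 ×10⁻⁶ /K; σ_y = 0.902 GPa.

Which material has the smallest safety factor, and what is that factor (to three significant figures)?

borosilicate glass, n = 1.59

Per material, after unit conversion:
  alloy steel: E = 208.8, α = 12.6, σ_y = 646.7 → σ = 272 MPa, n = 2.38
  borosilicate glass: E = 64.49, α = 3.41, σ_y = 35.99 → σ = 22.7 MPa, n = 1.59
  elm: E = 10.55, α = 4.68, σ_y = 59.60 → σ = 5.09 MPa, n = 11.7
  commercially pure titanium: E = 107.0, α = 8.74, σ_y = 449.0 → σ = 96.3 MPa, n = 4.66
  nickel superalloy: E = 207.7, α = 12.4, σ_y = 902.0 → σ = 265 MPa, n = 3.40
Borosilicate glass has the lowest safety factor, n = 1.59.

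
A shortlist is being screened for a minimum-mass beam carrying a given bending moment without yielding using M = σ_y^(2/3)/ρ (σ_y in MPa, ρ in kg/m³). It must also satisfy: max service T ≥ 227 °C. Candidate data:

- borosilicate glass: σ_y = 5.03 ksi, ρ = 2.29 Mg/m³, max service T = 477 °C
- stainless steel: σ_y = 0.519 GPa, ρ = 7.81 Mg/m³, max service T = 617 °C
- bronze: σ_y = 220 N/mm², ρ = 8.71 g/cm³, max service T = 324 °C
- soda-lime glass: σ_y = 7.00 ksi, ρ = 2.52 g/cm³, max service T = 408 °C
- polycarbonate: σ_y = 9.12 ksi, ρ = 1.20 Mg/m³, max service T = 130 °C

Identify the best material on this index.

stainless steel

Screen on constraints: max service T ≥ 227 °C. Survivors: borosilicate glass, stainless steel, bronze, soda-lime glass.
Normalizing units and computing the index:
  borosilicate glass: σ_y = 34.68 MPa, ρ = 2290 kg/m³
  stainless steel: σ_y = 519.0 MPa, ρ = 7810 kg/m³
  bronze: σ_y = 220.0 MPa, ρ = 8710 kg/m³
  soda-lime glass: σ_y = 48.26 MPa, ρ = 2520 kg/m³
  stainless steel: M = 8.27×10⁻³
  soda-lime glass: M = 5.26×10⁻³
  borosilicate glass: M = 4.64×10⁻³
  bronze: M = 4.18×10⁻³
Highest index: stainless steel.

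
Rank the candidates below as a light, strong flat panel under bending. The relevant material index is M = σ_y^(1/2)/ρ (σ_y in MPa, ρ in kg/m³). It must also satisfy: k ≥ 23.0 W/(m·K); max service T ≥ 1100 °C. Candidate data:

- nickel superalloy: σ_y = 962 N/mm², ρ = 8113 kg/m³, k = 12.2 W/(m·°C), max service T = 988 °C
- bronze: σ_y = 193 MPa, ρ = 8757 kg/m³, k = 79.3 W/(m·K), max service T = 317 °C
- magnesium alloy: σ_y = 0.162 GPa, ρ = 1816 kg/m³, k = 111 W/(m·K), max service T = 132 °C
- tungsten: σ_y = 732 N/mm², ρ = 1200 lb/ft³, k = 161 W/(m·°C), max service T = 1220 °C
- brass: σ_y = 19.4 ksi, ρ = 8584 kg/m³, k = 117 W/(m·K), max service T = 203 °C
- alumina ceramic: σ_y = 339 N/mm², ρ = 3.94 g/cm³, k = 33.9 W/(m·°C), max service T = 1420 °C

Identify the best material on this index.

Screen on constraints: k ≥ 23.0 W/(m·K); max service T ≥ 1100 °C. Survivors: tungsten, alumina ceramic.
Convert each candidate to consistent units, then evaluate M:
  tungsten: σ_y = 732.0 MPa, ρ = 19220 kg/m³
  alumina ceramic: σ_y = 339.0 MPa, ρ = 3940 kg/m³
  alumina ceramic: M = 4.67×10⁻³
  tungsten: M = 1.41×10⁻³
Highest index: alumina ceramic.

alumina ceramic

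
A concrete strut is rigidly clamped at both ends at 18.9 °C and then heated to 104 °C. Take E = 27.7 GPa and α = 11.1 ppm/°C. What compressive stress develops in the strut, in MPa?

26.2 MPa

ΔT = 85.10 K. Constrained thermal stress σ = E·α·ΔT = 27.70×10³ MPa × 11.1×10⁻⁶ × 85.10 = 26.2 MPa (compressive).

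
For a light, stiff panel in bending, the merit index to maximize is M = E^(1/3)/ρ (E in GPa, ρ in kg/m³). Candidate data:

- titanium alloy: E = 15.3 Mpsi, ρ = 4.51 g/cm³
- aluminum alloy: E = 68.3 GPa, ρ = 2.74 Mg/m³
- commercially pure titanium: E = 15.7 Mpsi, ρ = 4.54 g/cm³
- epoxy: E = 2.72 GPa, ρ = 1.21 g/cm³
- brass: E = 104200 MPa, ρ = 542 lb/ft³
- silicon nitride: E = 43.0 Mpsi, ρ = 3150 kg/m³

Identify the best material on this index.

After converting to SI:
  titanium alloy: E = 105.5 GPa, ρ = 4510 kg/m³
  aluminum alloy: E = 68.30 GPa, ρ = 2740 kg/m³
  commercially pure titanium: E = 108.2 GPa, ρ = 4540 kg/m³
  epoxy: E = 2.720 GPa, ρ = 1210 kg/m³
  brass: E = 104.2 GPa, ρ = 8682 kg/m³
  silicon nitride: E = 296.5 GPa, ρ = 3150 kg/m³
  silicon nitride: M = 2.12×10⁻³
  aluminum alloy: M = 1.49×10⁻³
  epoxy: M = 1.15×10⁻³
  commercially pure titanium: M = 1.05×10⁻³
  titanium alloy: M = 1.05×10⁻³
  brass: M = 0.542×10⁻³
Silicon nitride ranks first.

silicon nitride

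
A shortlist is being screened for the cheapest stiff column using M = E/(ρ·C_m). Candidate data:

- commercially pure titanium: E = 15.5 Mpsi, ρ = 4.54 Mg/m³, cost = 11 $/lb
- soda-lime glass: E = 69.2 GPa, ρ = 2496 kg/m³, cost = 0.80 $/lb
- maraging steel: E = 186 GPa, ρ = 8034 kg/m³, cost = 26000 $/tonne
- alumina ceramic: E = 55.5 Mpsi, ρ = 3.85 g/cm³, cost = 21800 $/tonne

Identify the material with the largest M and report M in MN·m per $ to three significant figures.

In SI units:
  commercially pure titanium: E = 106.9 GPa, ρ = 4540 kg/m³, cost = 24.25 $/kg
  soda-lime glass: E = 69.20 GPa, ρ = 2496 kg/m³, cost = 1.764 $/kg
  maraging steel: E = 186.0 GPa, ρ = 8034 kg/m³, cost = 26.00 $/kg
  alumina ceramic: E = 382.7 GPa, ρ = 3850 kg/m³, cost = 21.80 $/kg
  soda-lime glass: M = 15.7 MN·m per $
  alumina ceramic: M = 4.56 MN·m per $
  commercially pure titanium: M = 0.971 MN·m per $
  maraging steel: M = 0.890 MN·m per $
Soda-lime glass ranks first.

soda-lime glass, M = 15.7 MN·m per $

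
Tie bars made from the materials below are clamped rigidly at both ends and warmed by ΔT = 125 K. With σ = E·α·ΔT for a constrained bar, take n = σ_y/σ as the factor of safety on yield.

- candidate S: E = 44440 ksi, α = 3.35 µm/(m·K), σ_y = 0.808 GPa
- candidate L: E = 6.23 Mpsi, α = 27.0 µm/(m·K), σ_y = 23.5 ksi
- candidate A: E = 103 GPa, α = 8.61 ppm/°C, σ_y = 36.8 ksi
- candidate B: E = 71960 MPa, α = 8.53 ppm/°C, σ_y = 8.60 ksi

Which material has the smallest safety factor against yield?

candidate B

In consistent units (E in GPa, α in ×10⁻⁶/K, σ_y in MPa):
  candidate S: E = 306.4, α = 3.35, σ_y = 808.0 → σ = 128 MPa, n = 6.30
  candidate L: E = 42.95, α = 27.0, σ_y = 162.0 → σ = 145 MPa, n = 1.12
  candidate A: E = 103.0, α = 8.61, σ_y = 253.7 → σ = 111 MPa, n = 2.29
  candidate B: E = 71.96, α = 8.53, σ_y = 59.29 → σ = 76.7 MPa, n = 0.773
The minimum is candidate B at n = 0.773.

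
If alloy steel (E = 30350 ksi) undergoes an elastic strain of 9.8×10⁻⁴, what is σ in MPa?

205 MPa

E = 30350 ksi = 209.3 GPa.
σ = E·ε = 209300 MPa × 9.8×10⁻⁴ = 205 MPa.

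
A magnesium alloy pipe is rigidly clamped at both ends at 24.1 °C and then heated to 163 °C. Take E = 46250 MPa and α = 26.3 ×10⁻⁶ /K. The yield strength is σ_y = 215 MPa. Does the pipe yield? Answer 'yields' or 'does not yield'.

E = 46250 MPa = 46.25 GPa.
ΔT = 138.9 K. Constrained thermal stress σ = E·α·ΔT = 46.25×10³ MPa × 26.3×10⁻⁶ × 138.9 = 169 MPa (compressive).
Compare to σ_y = 215 MPa: σ < σ_y, so it does not yield.

does not yield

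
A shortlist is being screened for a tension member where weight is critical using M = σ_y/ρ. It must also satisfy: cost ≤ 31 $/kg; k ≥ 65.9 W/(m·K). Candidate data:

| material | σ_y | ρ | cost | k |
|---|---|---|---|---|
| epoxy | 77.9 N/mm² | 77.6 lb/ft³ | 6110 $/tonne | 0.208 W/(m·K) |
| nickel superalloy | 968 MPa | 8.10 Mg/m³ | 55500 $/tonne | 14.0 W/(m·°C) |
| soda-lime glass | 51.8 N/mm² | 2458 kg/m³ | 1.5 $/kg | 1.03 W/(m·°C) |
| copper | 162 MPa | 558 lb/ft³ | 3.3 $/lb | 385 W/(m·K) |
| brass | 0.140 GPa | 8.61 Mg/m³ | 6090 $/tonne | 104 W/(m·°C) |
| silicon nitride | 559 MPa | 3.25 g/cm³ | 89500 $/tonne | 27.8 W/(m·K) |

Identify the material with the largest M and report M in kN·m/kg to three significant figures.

copper, M = 18.1 kN·m/kg

Screen on constraints: cost ≤ 31 $/kg; k ≥ 65.9 W/(m·K). Survivors: copper, brass.
After converting to SI:
  copper: σ_y = 162.0 MPa, ρ = 8938 kg/m³
  brass: σ_y = 140.0 MPa, ρ = 8610 kg/m³
  copper: M = 18.1 kN·m/kg
  brass: M = 16.3 kN·m/kg
Copper has the largest M.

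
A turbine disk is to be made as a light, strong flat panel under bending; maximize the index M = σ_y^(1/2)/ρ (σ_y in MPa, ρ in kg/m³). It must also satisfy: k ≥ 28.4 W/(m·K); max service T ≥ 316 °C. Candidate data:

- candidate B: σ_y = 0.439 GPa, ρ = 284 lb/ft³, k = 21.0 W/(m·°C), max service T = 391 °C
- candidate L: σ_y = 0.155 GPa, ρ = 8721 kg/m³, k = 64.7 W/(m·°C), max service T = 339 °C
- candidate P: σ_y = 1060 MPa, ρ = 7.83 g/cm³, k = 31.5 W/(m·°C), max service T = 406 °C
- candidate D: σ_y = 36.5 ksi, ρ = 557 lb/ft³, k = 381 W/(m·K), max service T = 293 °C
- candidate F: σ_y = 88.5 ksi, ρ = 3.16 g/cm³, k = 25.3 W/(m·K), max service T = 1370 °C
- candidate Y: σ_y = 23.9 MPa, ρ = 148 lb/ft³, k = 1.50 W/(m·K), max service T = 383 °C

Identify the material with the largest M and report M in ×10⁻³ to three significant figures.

Screen on constraints: k ≥ 28.4 W/(m·K); max service T ≥ 316 °C. Survivors: candidate L, candidate P.
Convert each candidate to consistent units, then evaluate M:
  candidate L: σ_y = 155.0 MPa, ρ = 8721 kg/m³
  candidate P: σ_y = 1060 MPa, ρ = 7830 kg/m³
  candidate P: M = 4.16×10⁻³
  candidate L: M = 1.43×10⁻³
Candidate P has the largest M.

candidate P, M = 4.16×10⁻³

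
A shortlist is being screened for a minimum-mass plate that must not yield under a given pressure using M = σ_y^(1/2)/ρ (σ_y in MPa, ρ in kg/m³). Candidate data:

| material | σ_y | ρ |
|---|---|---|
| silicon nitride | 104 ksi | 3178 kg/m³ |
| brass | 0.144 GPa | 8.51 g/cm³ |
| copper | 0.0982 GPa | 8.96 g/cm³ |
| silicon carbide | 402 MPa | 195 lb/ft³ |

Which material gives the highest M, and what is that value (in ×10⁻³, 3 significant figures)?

Convert each candidate to consistent units, then evaluate M:
  silicon nitride: σ_y = 717.1 MPa, ρ = 3178 kg/m³
  brass: σ_y = 144.0 MPa, ρ = 8510 kg/m³
  copper: σ_y = 98.20 MPa, ρ = 8960 kg/m³
  silicon carbide: σ_y = 402.0 MPa, ρ = 3124 kg/m³
  silicon nitride: M = 8.43×10⁻³
  silicon carbide: M = 6.42×10⁻³
  brass: M = 1.41×10⁻³
  copper: M = 1.11×10⁻³
Silicon nitride has the largest M.

silicon nitride, M = 8.43×10⁻³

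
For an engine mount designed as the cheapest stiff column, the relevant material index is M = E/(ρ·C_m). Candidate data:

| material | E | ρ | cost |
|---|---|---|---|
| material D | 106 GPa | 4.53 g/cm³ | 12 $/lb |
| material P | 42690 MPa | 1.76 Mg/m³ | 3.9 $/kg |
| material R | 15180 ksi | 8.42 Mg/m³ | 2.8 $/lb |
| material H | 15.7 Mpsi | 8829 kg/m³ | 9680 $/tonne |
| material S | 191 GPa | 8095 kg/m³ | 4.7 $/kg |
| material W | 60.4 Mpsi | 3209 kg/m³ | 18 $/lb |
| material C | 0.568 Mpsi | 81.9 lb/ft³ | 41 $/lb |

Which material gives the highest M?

After converting to SI:
  material D: E = 106.0 GPa, ρ = 4530 kg/m³, cost = 26.46 $/kg
  material P: E = 42.69 GPa, ρ = 1760 kg/m³, cost = 3.900 $/kg
  material R: E = 104.7 GPa, ρ = 8420 kg/m³, cost = 6.173 $/kg
  material H: E = 108.2 GPa, ρ = 8829 kg/m³, cost = 9.680 $/kg
  material S: E = 191.0 GPa, ρ = 8095 kg/m³, cost = 4.700 $/kg
  material W: E = 416.4 GPa, ρ = 3209 kg/m³, cost = 39.68 $/kg
  material C: E = 3.916 GPa, ρ = 1312 kg/m³, cost = 90.39 $/kg
  material P: M = 6.22 MN·m per $
  material S: M = 5.02 MN·m per $
  material W: M = 3.27 MN·m per $
  material R: M = 2.01 MN·m per $
  material H: M = 1.27 MN·m per $
  material D: M = 0.885 MN·m per $
  material C: M = 0.0330 MN·m per $
The maximum is for material P.

material P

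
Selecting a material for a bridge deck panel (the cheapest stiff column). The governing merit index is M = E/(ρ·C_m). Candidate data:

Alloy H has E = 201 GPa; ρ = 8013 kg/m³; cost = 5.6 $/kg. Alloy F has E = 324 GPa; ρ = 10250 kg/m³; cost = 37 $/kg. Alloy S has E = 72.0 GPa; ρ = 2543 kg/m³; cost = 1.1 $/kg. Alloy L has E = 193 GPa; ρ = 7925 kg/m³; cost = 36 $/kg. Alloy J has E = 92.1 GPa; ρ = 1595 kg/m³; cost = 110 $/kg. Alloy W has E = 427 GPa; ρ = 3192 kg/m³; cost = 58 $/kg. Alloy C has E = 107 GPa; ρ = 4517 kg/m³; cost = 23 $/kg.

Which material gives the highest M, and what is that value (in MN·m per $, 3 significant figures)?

alloy S, M = 25.7 MN·m per $

Evaluate M for each candidate:
  alloy S: M = 25.7 MN·m per $
  alloy H: M = 4.48 MN·m per $
  alloy W: M = 2.31 MN·m per $
  alloy C: M = 1.03 MN·m per $
  alloy F: M = 0.854 MN·m per $
  alloy L: M = 0.676 MN·m per $
  alloy J: M = 0.525 MN·m per $
The maximum is for alloy S.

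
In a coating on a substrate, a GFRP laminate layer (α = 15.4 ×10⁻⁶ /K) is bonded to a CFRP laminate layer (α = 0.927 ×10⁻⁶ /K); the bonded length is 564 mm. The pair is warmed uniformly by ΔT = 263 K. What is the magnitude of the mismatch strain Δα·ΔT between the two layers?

Δα = |15.4 − 0.927|×10⁻⁶/K = 14.5×10⁻⁶/K.
Mismatch strain = Δα·ΔT = 14.5×10⁻⁶ × 263.0 = 3.81×10⁻³.

3.81×10⁻³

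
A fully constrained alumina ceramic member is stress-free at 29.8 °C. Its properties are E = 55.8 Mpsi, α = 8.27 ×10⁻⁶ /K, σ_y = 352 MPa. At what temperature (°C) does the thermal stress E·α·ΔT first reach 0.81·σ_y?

119 °C

E = 55.8 Mpsi = 384.7 GPa.
E·α·ΔT = 285.1 MPa ⇒ ΔT = 285.1 / (384.7×10³ × 8.27×10⁻⁶) = 89.61 K.
T = 29.8 + 89.61 = 119.4 °C.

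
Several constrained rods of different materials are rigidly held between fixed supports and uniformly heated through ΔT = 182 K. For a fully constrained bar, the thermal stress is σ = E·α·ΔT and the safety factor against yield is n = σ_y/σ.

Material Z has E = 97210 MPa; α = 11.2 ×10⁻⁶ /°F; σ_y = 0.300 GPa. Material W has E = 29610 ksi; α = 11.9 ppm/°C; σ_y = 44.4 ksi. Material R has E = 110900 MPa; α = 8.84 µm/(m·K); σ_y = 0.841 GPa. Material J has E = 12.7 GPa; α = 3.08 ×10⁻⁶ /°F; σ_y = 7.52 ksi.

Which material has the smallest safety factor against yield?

Converting E to GPa, α to ×10⁻⁶/K, σ_y to MPa, then σ and n for each:
  material Z: E = 97.21, α = 20.2, σ_y = 300.0 → σ = 357 MPa, n = 0.841
  material W: E = 204.2, α = 11.9, σ_y = 306.1 → σ = 442 MPa, n = 0.692
  material R: E = 110.9, α = 8.84, σ_y = 841.0 → σ = 178 MPa, n = 4.71
  material J: E = 12.70, α = 5.54, σ_y = 51.85 → σ = 12.8 MPa, n = 4.05
Material W has the lowest safety factor, n = 0.692.

material W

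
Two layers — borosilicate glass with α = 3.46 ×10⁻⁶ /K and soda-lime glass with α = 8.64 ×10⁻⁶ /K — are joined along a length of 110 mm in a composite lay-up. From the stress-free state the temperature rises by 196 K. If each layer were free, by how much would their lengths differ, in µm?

Δα = |3.46 − 8.64|×10⁻⁶/K = 5.18×10⁻⁶/K.
ΔL_mismatch = Δα·L·ΔT = 5.18×10⁻⁶ × 110.0 mm × 196.0 K = 112 µm.

112 µm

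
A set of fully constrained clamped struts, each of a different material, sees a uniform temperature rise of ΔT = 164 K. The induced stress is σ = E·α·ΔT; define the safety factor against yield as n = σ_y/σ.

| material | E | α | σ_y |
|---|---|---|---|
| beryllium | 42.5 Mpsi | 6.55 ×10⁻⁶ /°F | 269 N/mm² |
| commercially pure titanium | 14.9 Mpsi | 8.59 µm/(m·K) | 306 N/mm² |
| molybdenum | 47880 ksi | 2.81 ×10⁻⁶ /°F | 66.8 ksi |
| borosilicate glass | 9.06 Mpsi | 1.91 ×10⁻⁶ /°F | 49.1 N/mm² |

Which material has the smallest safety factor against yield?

beryllium

In consistent units (E in GPa, α in ×10⁻⁶/K, σ_y in MPa):
  beryllium: E = 293.0, α = 11.8, σ_y = 269.0 → σ = 567 MPa, n = 0.475
  commercially pure titanium: E = 102.7, α = 8.59, σ_y = 306.0 → σ = 145 MPa, n = 2.11
  molybdenum: E = 330.1, α = 5.06, σ_y = 460.6 → σ = 274 MPa, n = 1.68
  borosilicate glass: E = 62.47, α = 3.44, σ_y = 49.10 → σ = 35.2 MPa, n = 1.39
The minimum is beryllium at n = 0.475.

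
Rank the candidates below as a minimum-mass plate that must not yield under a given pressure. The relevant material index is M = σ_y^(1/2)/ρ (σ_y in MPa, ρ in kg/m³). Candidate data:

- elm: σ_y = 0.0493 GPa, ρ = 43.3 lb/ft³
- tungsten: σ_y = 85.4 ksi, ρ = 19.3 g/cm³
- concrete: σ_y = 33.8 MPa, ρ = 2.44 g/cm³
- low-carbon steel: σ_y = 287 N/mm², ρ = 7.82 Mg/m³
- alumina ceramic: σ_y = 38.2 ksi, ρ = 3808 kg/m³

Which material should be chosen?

elm

Convert each candidate to consistent units, then evaluate M:
  elm: σ_y = 49.30 MPa, ρ = 693.6 kg/m³
  tungsten: σ_y = 588.8 MPa, ρ = 19300 kg/m³
  concrete: σ_y = 33.80 MPa, ρ = 2440 kg/m³
  low-carbon steel: σ_y = 287.0 MPa, ρ = 7820 kg/m³
  alumina ceramic: σ_y = 263.4 MPa, ρ = 3808 kg/m³
  elm: M = 10.1×10⁻³
  alumina ceramic: M = 4.26×10⁻³
  concrete: M = 2.38×10⁻³
  low-carbon steel: M = 2.17×10⁻³
  tungsten: M = 1.26×10⁻³
The maximum is for elm.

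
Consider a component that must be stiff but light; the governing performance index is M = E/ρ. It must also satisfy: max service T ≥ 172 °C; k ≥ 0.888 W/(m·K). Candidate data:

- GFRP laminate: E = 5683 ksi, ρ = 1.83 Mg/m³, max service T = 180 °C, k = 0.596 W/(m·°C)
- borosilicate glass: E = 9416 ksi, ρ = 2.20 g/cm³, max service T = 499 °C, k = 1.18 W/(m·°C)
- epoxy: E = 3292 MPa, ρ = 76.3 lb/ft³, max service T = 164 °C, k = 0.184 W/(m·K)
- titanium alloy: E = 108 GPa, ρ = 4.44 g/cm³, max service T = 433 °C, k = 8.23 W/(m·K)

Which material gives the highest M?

Screen on constraints: max service T ≥ 172 °C; k ≥ 0.888 W/(m·K). Survivors: borosilicate glass, titanium alloy.
Putting every candidate on a common basis:
  borosilicate glass: E = 64.92 GPa, ρ = 2200 kg/m³
  titanium alloy: E = 108.0 GPa, ρ = 4440 kg/m³
  borosilicate glass: M = 29.5 MN·m/kg
  titanium alloy: M = 24.3 MN·m/kg
Borosilicate glass ranks first.

borosilicate glass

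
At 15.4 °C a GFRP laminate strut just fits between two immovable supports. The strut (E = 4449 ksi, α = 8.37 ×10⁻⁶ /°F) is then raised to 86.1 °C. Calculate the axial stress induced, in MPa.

32.7 MPa

E = 4449 ksi = 30.67 GPa.
α = 8.37×10⁻⁶/°F × 9/5 = 15.1×10⁻⁶/K.
ΔT = 70.70 K. Constrained thermal stress σ = E·α·ΔT = 30.67×10³ MPa × 15.1×10⁻⁶ × 70.70 = 32.7 MPa (compressive).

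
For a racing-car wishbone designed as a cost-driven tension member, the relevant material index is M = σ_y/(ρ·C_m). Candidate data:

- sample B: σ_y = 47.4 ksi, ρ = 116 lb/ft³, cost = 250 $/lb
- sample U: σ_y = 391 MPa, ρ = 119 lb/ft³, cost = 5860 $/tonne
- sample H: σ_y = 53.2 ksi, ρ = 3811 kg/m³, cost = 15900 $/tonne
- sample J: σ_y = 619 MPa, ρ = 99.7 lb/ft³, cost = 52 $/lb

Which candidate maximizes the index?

sample U

Normalizing units and computing the index:
  sample B: σ_y = 326.8 MPa, ρ = 1858 kg/m³, cost = 551.1 $/kg
  sample U: σ_y = 391.0 MPa, ρ = 1906 kg/m³, cost = 5.860 $/kg
  sample H: σ_y = 366.8 MPa, ρ = 3811 kg/m³, cost = 15.90 $/kg
  sample J: σ_y = 619.0 MPa, ρ = 1597 kg/m³, cost = 114.6 $/kg
  sample U: M = 35.0 kN·m per $
  sample H: M = 6.05 kN·m per $
  sample J: M = 3.38 kN·m per $
  sample B: M = 0.319 kN·m per $
Highest index: sample U.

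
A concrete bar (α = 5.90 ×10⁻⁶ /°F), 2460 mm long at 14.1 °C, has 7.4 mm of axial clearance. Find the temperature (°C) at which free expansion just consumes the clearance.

297 °C

α = 5.90×10⁻⁶/°F × 9/5 = 10.6×10⁻⁶/K.
α·L₀·ΔT = 7.4 mm ⇒ ΔT = 7.4 / (10.6×10⁻⁶ × 2460.0) = 283.3 K.
T = 14.1 + 283.3 = 297.4 °C.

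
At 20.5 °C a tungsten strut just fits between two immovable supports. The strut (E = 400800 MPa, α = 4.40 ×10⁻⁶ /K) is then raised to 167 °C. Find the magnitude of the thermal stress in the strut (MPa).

258 MPa

E = 400800 MPa = 400.8 GPa.
ΔT = 146.5 K. Constrained thermal stress σ = E·α·ΔT = 400.8×10³ MPa × 4.40×10⁻⁶ × 146.5 = 258 MPa (compressive).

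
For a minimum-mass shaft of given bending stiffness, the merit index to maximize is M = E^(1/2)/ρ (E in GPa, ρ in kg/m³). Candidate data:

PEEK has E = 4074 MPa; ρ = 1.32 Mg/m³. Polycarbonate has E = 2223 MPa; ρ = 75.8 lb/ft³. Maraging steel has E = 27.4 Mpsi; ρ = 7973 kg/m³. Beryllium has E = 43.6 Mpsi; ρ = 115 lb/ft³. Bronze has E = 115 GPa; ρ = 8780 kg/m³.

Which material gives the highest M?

beryllium

Normalizing units and computing the index:
  PEEK: E = 4.074 GPa, ρ = 1320 kg/m³
  polycarbonate: E = 2.223 GPa, ρ = 1214 kg/m³
  maraging steel: E = 188.9 GPa, ρ = 7973 kg/m³
  beryllium: E = 300.6 GPa, ρ = 1842 kg/m³
  bronze: E = 115.0 GPa, ρ = 8780 kg/m³
  beryllium: M = 9.41×10⁻³
  maraging steel: M = 1.72×10⁻³
  PEEK: M = 1.53×10⁻³
  polycarbonate: M = 1.23×10⁻³
  bronze: M = 1.22×10⁻³
Highest index: beryllium.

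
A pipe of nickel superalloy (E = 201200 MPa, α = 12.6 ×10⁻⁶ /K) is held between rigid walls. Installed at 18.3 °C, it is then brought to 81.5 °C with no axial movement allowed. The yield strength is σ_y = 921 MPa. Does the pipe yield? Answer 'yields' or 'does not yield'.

E = 201200 MPa = 201.2 GPa.
ΔT = 63.20 K. Constrained thermal stress σ = E·α·ΔT = 201.2×10³ MPa × 12.6×10⁻⁶ × 63.20 = 160 MPa (compressive).
Compare to σ_y = 921 MPa: σ < σ_y, so it does not yield.

does not yield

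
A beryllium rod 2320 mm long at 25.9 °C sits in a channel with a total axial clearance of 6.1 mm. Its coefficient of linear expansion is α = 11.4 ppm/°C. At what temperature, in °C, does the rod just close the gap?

257 °C

α·L₀·ΔT = 6.1 mm ⇒ ΔT = 6.1 / (11.4×10⁻⁶ × 2320.0) = 230.6 K.
T = 25.9 + 230.6 = 256.5 °C.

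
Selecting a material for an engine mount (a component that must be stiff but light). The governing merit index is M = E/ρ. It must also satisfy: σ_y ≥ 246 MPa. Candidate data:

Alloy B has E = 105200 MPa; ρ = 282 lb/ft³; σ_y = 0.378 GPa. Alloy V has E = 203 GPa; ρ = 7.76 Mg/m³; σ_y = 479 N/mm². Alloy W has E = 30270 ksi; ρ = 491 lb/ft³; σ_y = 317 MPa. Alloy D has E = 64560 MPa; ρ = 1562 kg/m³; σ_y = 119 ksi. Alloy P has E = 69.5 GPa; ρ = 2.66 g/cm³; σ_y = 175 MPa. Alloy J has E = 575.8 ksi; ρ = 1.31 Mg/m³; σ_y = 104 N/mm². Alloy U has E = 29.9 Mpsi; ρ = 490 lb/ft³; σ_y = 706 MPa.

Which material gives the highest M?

alloy D

Screen on constraints: σ_y ≥ 246 MPa. Survivors: alloy B, alloy V, alloy W, alloy D, alloy U.
Normalizing units and computing the index:
  alloy B: E = 105.2 GPa, ρ = 4517 kg/m³
  alloy V: E = 203.0 GPa, ρ = 7760 kg/m³
  alloy W: E = 208.7 GPa, ρ = 7865 kg/m³
  alloy D: E = 64.56 GPa, ρ = 1562 kg/m³
  alloy U: E = 206.2 GPa, ρ = 7849 kg/m³
  alloy D: M = 41.3 MN·m/kg
  alloy W: M = 26.5 MN·m/kg
  alloy U: M = 26.3 MN·m/kg
  alloy V: M = 26.2 MN·m/kg
  alloy B: M = 23.3 MN·m/kg
Alloy D has the largest M.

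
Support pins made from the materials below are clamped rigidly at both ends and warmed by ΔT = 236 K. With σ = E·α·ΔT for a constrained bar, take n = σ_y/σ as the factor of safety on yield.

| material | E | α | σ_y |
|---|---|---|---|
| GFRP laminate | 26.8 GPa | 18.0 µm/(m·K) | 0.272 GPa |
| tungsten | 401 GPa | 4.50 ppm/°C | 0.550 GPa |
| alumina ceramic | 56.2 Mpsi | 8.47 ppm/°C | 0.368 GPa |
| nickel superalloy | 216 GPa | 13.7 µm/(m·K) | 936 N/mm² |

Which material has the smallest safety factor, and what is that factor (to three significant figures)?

Converting E to GPa, α to ×10⁻⁶/K, σ_y to MPa, then σ and n for each:
  GFRP laminate: E = 26.80, α = 18.0, σ_y = 272.0 → σ = 114 MPa, n = 2.39
  tungsten: E = 401.0, α = 4.50, σ_y = 550.0 → σ = 426 MPa, n = 1.29
  alumina ceramic: E = 387.5, α = 8.47, σ_y = 368.0 → σ = 775 MPa, n = 0.475
  nickel superalloy: E = 216.0, α = 13.7, σ_y = 936.0 → σ = 698 MPa, n = 1.34
Alumina ceramic has the lowest safety factor, n = 0.475.

alumina ceramic, n = 0.475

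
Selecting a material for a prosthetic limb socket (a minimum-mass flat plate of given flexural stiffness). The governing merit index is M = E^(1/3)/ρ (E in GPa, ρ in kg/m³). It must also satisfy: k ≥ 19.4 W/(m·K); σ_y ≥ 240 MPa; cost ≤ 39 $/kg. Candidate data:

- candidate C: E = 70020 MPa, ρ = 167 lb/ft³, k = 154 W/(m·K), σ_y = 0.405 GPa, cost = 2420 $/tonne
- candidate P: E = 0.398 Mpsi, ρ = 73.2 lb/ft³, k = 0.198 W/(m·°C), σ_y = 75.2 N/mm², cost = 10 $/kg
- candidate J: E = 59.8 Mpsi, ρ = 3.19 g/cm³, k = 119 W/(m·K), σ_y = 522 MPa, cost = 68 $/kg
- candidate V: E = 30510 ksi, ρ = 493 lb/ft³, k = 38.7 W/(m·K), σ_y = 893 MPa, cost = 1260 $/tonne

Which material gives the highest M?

candidate C

Screen on constraints: k ≥ 19.4 W/(m·K); σ_y ≥ 240 MPa; cost ≤ 39 $/kg. Survivors: candidate C, candidate V.
Convert each candidate to consistent units, then evaluate M:
  candidate C: E = 70.02 GPa, ρ = 2675 kg/m³
  candidate V: E = 210.4 GPa, ρ = 7897 kg/m³
  candidate C: M = 1.54×10⁻³
  candidate V: M = 0.753×10⁻³
Candidate C has the largest M.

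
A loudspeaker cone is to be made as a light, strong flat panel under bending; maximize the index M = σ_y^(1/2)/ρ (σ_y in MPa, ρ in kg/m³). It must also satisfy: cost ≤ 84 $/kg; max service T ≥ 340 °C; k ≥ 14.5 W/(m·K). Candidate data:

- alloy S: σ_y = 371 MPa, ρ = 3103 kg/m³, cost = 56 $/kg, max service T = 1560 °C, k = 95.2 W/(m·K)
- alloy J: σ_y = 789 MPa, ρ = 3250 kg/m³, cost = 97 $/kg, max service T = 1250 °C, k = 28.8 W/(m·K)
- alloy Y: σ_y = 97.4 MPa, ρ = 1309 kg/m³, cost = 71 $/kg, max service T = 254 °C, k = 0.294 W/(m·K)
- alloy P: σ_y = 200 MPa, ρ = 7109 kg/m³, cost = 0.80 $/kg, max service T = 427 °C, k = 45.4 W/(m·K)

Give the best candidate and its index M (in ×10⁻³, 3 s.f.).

Screen on constraints: cost ≤ 84 $/kg; max service T ≥ 340 °C; k ≥ 14.5 W/(m·K). Survivors: alloy S, alloy P.
Evaluate M for each candidate:
  alloy S: M = 6.21×10⁻³
  alloy P: M = 1.99×10⁻³
The maximum is for alloy S.

alloy S, M = 6.21×10⁻³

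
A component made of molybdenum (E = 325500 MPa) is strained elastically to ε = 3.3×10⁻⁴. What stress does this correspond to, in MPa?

E = 325500 MPa = 325.5 GPa.
σ = E·ε = 325500 MPa × 3.3×10⁻⁴ = 107 MPa.

107 MPa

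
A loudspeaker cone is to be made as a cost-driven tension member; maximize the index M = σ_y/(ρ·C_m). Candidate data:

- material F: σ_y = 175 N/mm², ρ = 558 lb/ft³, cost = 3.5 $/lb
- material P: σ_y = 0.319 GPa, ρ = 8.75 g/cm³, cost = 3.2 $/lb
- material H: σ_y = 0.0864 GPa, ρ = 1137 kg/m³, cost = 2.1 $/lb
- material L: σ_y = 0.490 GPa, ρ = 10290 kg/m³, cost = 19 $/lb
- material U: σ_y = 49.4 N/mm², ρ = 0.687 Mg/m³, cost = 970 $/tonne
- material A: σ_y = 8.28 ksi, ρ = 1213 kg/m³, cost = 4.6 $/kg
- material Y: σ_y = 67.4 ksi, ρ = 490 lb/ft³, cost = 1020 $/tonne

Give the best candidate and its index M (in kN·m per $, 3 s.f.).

material U, M = 74.1 kN·m per $

Normalizing units and computing the index:
  material F: σ_y = 175.0 MPa, ρ = 8938 kg/m³, cost = 7.716 $/kg
  material P: σ_y = 319.0 MPa, ρ = 8750 kg/m³, cost = 7.055 $/kg
  material H: σ_y = 86.40 MPa, ρ = 1137 kg/m³, cost = 4.630 $/kg
  material L: σ_y = 490.0 MPa, ρ = 10290 kg/m³, cost = 41.89 $/kg
  material U: σ_y = 49.40 MPa, ρ = 687.0 kg/m³, cost = 0.9700 $/kg
  material A: σ_y = 57.09 MPa, ρ = 1213 kg/m³, cost = 4.600 $/kg
  material Y: σ_y = 464.7 MPa, ρ = 7849 kg/m³, cost = 1.020 $/kg
  material U: M = 74.1 kN·m per $
  material Y: M = 58.0 kN·m per $
  material H: M = 16.4 kN·m per $
  material A: M = 10.2 kN·m per $
  material P: M = 5.17 kN·m per $
  material F: M = 2.54 kN·m per $
  material L: M = 1.14 kN·m per $
The maximum is for material U.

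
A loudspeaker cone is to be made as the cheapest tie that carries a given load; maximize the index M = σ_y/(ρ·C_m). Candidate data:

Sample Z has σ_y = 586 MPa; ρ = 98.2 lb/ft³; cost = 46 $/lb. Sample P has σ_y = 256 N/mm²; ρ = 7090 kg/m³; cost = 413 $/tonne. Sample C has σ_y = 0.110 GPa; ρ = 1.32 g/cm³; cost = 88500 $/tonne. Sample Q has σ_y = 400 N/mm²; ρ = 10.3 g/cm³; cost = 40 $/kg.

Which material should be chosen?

sample P

Normalizing units and computing the index:
  sample Z: σ_y = 586.0 MPa, ρ = 1573 kg/m³, cost = 101.4 $/kg
  sample P: σ_y = 256.0 MPa, ρ = 7090 kg/m³, cost = 0.4130 $/kg
  sample C: σ_y = 110.0 MPa, ρ = 1320 kg/m³, cost = 88.50 $/kg
  sample Q: σ_y = 400.0 MPa, ρ = 10300 kg/m³, cost = 40.00 $/kg
  sample P: M = 87.4 kN·m per $
  sample Z: M = 3.67 kN·m per $
  sample Q: M = 0.971 kN·m per $
  sample C: M = 0.942 kN·m per $
Highest index: sample P.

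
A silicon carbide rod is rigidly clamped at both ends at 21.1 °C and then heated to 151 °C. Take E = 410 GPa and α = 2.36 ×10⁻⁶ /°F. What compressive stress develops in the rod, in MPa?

α = 2.36×10⁻⁶/°F × 9/5 = 4.25×10⁻⁶/K.
ΔT = 129.9 K. Constrained thermal stress σ = E·α·ΔT = 410.0×10³ MPa × 4.25×10⁻⁶ × 129.9 = 226 MPa (compressive).

226 MPa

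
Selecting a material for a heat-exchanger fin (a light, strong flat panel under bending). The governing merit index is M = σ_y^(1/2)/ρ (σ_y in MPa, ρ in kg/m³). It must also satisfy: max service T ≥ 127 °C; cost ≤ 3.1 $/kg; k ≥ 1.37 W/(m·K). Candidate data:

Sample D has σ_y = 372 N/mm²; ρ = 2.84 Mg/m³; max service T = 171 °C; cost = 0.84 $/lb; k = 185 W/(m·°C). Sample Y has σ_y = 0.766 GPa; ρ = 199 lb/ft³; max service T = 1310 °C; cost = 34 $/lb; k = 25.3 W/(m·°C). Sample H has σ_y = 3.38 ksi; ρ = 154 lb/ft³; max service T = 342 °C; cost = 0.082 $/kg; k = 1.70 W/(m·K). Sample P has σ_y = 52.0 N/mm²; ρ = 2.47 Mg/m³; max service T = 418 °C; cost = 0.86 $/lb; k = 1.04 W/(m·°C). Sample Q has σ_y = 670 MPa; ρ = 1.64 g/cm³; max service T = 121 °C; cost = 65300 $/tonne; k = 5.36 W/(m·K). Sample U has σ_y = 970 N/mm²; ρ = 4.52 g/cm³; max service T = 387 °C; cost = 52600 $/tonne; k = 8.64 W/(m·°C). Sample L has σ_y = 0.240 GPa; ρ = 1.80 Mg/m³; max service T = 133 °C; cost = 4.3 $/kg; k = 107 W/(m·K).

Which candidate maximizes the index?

sample D

Screen on constraints: max service T ≥ 127 °C; cost ≤ 3.1 $/kg; k ≥ 1.37 W/(m·K). Survivors: sample D, sample H.
In SI units:
  sample D: σ_y = 372.0 MPa, ρ = 2840 kg/m³
  sample H: σ_y = 23.30 MPa, ρ = 2467 kg/m³
  sample D: M = 6.79×10⁻³
  sample H: M = 1.96×10⁻³
Sample D ranks first.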